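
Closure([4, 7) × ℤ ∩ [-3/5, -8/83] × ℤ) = ∅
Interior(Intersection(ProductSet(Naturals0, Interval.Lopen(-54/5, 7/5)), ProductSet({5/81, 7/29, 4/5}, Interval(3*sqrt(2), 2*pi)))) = EmptySet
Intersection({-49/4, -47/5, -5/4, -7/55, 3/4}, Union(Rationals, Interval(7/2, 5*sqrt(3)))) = {-49/4, -47/5, -5/4, -7/55, 3/4}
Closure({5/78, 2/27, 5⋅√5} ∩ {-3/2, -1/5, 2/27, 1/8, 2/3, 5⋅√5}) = {2/27, 5⋅√5}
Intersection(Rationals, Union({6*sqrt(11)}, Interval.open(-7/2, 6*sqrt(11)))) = Intersection(Interval.Lopen(-7/2, 6*sqrt(11)), Rationals)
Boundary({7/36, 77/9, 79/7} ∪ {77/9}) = {7/36, 77/9, 79/7}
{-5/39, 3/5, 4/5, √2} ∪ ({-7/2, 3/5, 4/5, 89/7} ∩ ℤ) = {-5/39, 3/5, 4/5, √2}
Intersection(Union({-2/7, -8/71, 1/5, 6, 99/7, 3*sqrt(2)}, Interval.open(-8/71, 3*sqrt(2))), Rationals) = Union({-2/7, 6, 99/7}, Intersection(Interval(-8/71, 3*sqrt(2)), Rationals))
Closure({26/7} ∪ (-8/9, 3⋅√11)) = [-8/9, 3⋅√11]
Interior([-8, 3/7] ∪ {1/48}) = (-8, 3/7)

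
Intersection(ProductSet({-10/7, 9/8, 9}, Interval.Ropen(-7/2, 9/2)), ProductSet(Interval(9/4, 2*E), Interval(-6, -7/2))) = EmptySet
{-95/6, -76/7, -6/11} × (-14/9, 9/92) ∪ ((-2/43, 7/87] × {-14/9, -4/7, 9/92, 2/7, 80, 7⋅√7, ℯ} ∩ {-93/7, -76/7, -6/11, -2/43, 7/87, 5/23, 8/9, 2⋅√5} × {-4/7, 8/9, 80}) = ({7/87} × {-4/7, 80}) ∪ ({-95/6, -76/7, -6/11} × (-14/9, 9/92))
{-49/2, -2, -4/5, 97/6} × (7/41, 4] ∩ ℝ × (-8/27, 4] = {-49/2, -2, -4/5, 97/6} × (7/41, 4]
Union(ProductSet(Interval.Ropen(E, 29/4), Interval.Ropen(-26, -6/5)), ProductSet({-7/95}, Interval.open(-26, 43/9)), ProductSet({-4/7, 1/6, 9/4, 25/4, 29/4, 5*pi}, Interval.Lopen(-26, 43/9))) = Union(ProductSet({-7/95}, Interval.open(-26, 43/9)), ProductSet({-4/7, 1/6, 9/4, 25/4, 29/4, 5*pi}, Interval.Lopen(-26, 43/9)), ProductSet(Interval.Ropen(E, 29/4), Interval.Ropen(-26, -6/5)))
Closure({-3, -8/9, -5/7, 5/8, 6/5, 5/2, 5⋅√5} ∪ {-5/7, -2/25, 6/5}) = {-3, -8/9, -5/7, -2/25, 5/8, 6/5, 5/2, 5⋅√5}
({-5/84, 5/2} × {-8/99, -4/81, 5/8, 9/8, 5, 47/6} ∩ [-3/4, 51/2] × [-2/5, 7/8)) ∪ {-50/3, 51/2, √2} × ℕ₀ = ({-5/84, 5/2} × {-8/99, -4/81, 5/8}) ∪ ({-50/3, 51/2, √2} × ℕ₀)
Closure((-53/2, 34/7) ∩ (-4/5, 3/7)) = [-4/5, 3/7]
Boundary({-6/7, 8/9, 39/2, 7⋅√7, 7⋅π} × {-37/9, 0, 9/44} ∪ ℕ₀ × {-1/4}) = (ℕ₀ × {-1/4}) ∪ ({-6/7, 8/9, 39/2, 7⋅√7, 7⋅π} × {-37/9, 0, 9/44})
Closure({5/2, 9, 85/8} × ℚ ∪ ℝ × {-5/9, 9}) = (ℝ × {-5/9, 9}) ∪ ({5/2, 9, 85/8} × ℝ)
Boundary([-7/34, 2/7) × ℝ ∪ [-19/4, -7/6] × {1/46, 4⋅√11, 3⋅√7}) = ({-7/34, 2/7} × ℝ) ∪ ([-19/4, -7/6] × {1/46, 4⋅√11, 3⋅√7})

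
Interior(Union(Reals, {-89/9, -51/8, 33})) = Reals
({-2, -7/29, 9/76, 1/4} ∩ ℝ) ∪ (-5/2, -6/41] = (-5/2, -6/41] ∪ {9/76, 1/4}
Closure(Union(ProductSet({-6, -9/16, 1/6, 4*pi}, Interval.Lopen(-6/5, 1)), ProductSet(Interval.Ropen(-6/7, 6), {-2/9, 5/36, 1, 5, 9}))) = Union(ProductSet({-6, -9/16, 1/6, 4*pi}, Interval(-6/5, 1)), ProductSet(Interval(-6/7, 6), {-2/9, 5/36, 1, 5, 9}))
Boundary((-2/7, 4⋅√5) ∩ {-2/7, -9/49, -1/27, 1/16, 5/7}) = {-9/49, -1/27, 1/16, 5/7}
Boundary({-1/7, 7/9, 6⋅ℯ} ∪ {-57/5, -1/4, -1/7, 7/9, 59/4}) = {-57/5, -1/4, -1/7, 7/9, 59/4, 6⋅ℯ}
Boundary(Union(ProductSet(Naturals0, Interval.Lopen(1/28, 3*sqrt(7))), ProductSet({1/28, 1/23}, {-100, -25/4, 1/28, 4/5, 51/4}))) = Union(ProductSet({1/28, 1/23}, {-100, -25/4, 1/28, 4/5, 51/4}), ProductSet(Naturals0, Interval(1/28, 3*sqrt(7))))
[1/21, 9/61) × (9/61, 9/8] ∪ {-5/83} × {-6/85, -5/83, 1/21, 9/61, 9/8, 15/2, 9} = ({-5/83} × {-6/85, -5/83, 1/21, 9/61, 9/8, 15/2, 9}) ∪ ([1/21, 9/61) × (9/61, 9/8])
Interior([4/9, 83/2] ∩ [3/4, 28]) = (3/4, 28)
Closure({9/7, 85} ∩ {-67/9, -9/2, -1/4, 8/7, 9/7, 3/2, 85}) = {9/7, 85}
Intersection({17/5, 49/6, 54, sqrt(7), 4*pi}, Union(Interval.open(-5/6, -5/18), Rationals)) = {17/5, 49/6, 54}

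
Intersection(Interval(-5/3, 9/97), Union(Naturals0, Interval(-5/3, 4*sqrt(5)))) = Union(Interval(-5/3, 9/97), Range(0, 1, 1))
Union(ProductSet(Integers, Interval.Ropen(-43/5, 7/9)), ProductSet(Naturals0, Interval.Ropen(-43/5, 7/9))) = ProductSet(Integers, Interval.Ropen(-43/5, 7/9))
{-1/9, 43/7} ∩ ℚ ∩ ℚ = {-1/9, 43/7}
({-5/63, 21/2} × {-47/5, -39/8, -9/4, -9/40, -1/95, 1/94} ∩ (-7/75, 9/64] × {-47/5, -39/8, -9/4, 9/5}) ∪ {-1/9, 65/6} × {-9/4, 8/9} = ({-5/63} × {-47/5, -39/8, -9/4}) ∪ ({-1/9, 65/6} × {-9/4, 8/9})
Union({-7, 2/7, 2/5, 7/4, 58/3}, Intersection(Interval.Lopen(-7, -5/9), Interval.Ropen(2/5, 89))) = {-7, 2/7, 2/5, 7/4, 58/3}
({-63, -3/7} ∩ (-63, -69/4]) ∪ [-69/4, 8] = [-69/4, 8]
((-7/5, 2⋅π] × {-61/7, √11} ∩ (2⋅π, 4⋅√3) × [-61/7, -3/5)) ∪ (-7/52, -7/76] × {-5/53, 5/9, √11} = (-7/52, -7/76] × {-5/53, 5/9, √11}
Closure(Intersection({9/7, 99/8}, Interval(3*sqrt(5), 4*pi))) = {99/8}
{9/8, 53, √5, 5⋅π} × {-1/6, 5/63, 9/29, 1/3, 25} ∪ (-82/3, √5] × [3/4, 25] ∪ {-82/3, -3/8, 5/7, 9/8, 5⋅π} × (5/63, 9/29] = ((-82/3, √5] × [3/4, 25]) ∪ ({-82/3, -3/8, 5/7, 9/8, 5⋅π} × (5/63, 9/29]) ∪ ({9/8, 53, √5, 5⋅π} × {-1/6, 5/63, 9/29, 1/3, 25})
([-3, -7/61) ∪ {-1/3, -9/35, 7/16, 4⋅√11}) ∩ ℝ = [-3, -7/61) ∪ {7/16, 4⋅√11}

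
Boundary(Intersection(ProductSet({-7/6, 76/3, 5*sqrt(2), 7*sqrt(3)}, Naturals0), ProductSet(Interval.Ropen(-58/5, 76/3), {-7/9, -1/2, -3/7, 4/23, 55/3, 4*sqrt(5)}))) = EmptySet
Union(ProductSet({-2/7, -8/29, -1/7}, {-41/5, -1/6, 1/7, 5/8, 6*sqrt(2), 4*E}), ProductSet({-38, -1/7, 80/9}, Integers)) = Union(ProductSet({-38, -1/7, 80/9}, Integers), ProductSet({-2/7, -8/29, -1/7}, {-41/5, -1/6, 1/7, 5/8, 6*sqrt(2), 4*E}))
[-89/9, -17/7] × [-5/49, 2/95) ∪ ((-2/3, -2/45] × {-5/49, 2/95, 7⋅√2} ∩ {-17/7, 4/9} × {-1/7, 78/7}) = [-89/9, -17/7] × [-5/49, 2/95)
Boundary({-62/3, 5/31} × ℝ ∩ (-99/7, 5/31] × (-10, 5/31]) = {5/31} × [-10, 5/31]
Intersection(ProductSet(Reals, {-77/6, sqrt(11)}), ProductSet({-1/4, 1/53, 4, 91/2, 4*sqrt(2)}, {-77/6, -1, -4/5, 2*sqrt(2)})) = ProductSet({-1/4, 1/53, 4, 91/2, 4*sqrt(2)}, {-77/6})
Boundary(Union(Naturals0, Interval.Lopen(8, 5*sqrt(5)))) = Union(Complement(Naturals0, Interval.open(8, 5*sqrt(5))), {5*sqrt(5)})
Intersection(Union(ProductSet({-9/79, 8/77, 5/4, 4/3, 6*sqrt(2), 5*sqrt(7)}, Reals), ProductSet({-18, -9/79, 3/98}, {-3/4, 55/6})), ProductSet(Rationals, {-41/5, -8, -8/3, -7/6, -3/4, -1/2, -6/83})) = Union(ProductSet({-18, -9/79, 3/98}, {-3/4}), ProductSet({-9/79, 8/77, 5/4, 4/3}, {-41/5, -8, -8/3, -7/6, -3/4, -1/2, -6/83}))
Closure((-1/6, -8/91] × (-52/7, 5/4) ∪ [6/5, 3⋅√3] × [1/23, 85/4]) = ({-1/6, -8/91} × [-52/7, 5/4]) ∪ ([-1/6, -8/91] × {-52/7, 5/4}) ∪ ((-1/6, -8/91] × (-52/7, 5/4)) ∪ ([6/5, 3⋅√3] × [1/23, 85/4])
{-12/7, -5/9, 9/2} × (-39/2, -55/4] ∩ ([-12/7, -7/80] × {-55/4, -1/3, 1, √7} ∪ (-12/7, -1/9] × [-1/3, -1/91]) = {-12/7, -5/9} × {-55/4}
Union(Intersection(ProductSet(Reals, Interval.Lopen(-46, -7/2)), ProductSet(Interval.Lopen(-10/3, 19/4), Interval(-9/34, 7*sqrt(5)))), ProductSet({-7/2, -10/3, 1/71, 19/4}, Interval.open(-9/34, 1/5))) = ProductSet({-7/2, -10/3, 1/71, 19/4}, Interval.open(-9/34, 1/5))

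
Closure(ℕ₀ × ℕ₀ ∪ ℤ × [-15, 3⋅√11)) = (ℕ₀ × ℕ₀) ∪ (ℤ × [-15, 3⋅√11])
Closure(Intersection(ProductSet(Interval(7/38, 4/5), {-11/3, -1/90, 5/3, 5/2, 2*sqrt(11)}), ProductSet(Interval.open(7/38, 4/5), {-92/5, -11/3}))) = ProductSet(Interval(7/38, 4/5), {-11/3})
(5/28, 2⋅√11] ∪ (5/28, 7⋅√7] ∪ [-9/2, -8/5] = [-9/2, -8/5] ∪ (5/28, 7⋅√7]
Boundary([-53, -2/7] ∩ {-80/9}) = {-80/9}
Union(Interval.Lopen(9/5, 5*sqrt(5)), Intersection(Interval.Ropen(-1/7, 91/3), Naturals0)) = Union(Interval.Lopen(9/5, 5*sqrt(5)), Range(0, 31, 1))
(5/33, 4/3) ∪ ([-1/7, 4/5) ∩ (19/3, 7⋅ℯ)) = (5/33, 4/3)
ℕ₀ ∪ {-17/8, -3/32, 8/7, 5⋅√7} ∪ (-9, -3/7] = (-9, -3/7] ∪ {-3/32, 8/7, 5⋅√7} ∪ ℕ₀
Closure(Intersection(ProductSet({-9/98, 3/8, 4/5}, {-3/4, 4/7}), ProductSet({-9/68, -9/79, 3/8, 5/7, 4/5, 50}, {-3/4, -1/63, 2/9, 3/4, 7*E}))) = ProductSet({3/8, 4/5}, {-3/4})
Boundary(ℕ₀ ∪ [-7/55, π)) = {-7/55, π} ∪ (ℕ₀ \ (-7/55, π))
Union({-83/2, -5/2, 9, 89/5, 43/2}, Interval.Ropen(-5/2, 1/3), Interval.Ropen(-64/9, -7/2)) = Union({-83/2, 9, 89/5, 43/2}, Interval.Ropen(-64/9, -7/2), Interval.Ropen(-5/2, 1/3))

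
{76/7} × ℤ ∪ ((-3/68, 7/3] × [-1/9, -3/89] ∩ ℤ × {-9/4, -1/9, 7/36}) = ({76/7} × ℤ) ∪ ({0, 1, 2} × {-1/9})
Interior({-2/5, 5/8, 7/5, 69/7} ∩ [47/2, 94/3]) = ∅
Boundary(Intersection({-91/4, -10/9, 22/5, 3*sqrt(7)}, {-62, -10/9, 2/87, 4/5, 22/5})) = {-10/9, 22/5}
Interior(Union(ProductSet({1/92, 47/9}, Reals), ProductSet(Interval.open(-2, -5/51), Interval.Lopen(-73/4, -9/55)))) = ProductSet(Interval.open(-2, -5/51), Interval.open(-73/4, -9/55))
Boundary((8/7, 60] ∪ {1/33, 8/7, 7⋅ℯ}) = {1/33, 8/7, 60}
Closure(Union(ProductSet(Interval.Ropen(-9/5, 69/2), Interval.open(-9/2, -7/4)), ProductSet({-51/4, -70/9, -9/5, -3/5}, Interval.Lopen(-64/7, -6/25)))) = Union(ProductSet({-9/5, 69/2}, Interval(-9/2, -7/4)), ProductSet({-51/4, -70/9, -9/5, -3/5}, Interval(-64/7, -6/25)), ProductSet(Interval(-9/5, 69/2), {-9/2, -7/4}), ProductSet(Interval.Ropen(-9/5, 69/2), Interval.open(-9/2, -7/4)))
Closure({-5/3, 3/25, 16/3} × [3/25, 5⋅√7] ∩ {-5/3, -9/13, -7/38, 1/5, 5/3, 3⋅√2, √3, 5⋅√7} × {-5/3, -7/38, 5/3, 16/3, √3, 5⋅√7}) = {-5/3} × {5/3, 16/3, √3, 5⋅√7}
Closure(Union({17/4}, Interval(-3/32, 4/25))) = Union({17/4}, Interval(-3/32, 4/25))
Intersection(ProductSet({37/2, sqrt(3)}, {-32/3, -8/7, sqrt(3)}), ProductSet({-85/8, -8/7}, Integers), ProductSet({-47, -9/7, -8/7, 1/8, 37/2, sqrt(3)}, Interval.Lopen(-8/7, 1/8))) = EmptySet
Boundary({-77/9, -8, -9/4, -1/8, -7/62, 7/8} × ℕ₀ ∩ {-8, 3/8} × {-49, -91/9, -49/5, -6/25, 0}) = {-8} × {0}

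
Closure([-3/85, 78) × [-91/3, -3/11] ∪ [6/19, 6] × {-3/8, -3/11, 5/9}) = ([6/19, 6] × {-3/8, -3/11, 5/9}) ∪ ([-3/85, 78] × [-91/3, -3/11])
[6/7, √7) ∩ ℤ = {1, 2}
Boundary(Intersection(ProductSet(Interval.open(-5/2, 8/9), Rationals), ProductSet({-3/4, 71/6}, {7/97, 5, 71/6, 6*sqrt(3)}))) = ProductSet({-3/4}, {7/97, 5, 71/6})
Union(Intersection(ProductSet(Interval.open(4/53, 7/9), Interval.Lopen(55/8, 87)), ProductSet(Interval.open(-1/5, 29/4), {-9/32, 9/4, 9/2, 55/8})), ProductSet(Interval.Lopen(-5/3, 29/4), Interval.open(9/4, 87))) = ProductSet(Interval.Lopen(-5/3, 29/4), Interval.open(9/4, 87))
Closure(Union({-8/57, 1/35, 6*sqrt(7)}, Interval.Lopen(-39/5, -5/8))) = Union({-8/57, 1/35, 6*sqrt(7)}, Interval(-39/5, -5/8))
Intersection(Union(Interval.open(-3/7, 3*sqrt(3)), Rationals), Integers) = Integers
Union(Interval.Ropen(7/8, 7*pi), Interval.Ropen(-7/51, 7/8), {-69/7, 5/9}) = Union({-69/7}, Interval.Ropen(-7/51, 7*pi))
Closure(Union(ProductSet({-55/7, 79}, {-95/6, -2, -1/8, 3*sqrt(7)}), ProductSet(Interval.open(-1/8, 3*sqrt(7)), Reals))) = Union(ProductSet({-55/7, 79}, {-95/6, -2, -1/8, 3*sqrt(7)}), ProductSet(Interval(-1/8, 3*sqrt(7)), Reals))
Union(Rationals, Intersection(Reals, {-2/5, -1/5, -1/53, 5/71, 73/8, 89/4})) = Rationals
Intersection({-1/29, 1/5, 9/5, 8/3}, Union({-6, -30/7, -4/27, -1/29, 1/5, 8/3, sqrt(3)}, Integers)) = {-1/29, 1/5, 8/3}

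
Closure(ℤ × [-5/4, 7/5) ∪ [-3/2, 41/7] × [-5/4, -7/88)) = (ℤ × [-5/4, 7/5]) ∪ ([-3/2, 41/7] × [-5/4, -7/88])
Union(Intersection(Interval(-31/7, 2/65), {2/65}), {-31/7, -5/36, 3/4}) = {-31/7, -5/36, 2/65, 3/4}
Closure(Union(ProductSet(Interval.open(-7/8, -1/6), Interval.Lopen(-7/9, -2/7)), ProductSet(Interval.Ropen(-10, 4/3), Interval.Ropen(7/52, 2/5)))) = Union(ProductSet({-10, 4/3}, Interval(7/52, 2/5)), ProductSet({-7/8, -1/6}, Interval(-7/9, -2/7)), ProductSet(Interval(-10, 4/3), {7/52, 2/5}), ProductSet(Interval.Ropen(-10, 4/3), Interval.Ropen(7/52, 2/5)), ProductSet(Interval(-7/8, -1/6), {-7/9, -2/7}), ProductSet(Interval.open(-7/8, -1/6), Interval.Lopen(-7/9, -2/7)))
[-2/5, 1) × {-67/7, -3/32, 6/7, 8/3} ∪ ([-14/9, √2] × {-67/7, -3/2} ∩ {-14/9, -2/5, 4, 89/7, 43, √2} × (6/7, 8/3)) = [-2/5, 1) × {-67/7, -3/32, 6/7, 8/3}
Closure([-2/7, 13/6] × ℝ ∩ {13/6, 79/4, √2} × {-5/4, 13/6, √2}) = {13/6, √2} × {-5/4, 13/6, √2}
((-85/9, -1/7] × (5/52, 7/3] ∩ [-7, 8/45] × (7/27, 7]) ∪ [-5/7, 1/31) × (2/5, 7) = ([-7, -1/7] × (7/27, 7/3]) ∪ ([-5/7, 1/31) × (2/5, 7))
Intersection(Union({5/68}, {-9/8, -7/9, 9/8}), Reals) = {-9/8, -7/9, 5/68, 9/8}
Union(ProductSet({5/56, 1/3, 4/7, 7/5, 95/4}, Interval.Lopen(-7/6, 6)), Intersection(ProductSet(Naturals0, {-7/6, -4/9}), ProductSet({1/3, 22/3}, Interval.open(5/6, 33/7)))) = ProductSet({5/56, 1/3, 4/7, 7/5, 95/4}, Interval.Lopen(-7/6, 6))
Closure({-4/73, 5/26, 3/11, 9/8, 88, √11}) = {-4/73, 5/26, 3/11, 9/8, 88, √11}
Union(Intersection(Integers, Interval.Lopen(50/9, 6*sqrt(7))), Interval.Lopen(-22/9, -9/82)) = Union(Interval.Lopen(-22/9, -9/82), Range(6, 16, 1))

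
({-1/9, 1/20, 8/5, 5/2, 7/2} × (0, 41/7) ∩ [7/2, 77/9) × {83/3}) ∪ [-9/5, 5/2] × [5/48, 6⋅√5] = [-9/5, 5/2] × [5/48, 6⋅√5]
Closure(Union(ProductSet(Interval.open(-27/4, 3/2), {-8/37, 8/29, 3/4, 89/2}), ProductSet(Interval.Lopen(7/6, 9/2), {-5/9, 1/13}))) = Union(ProductSet(Interval(-27/4, 3/2), {-8/37, 8/29, 3/4, 89/2}), ProductSet(Interval(7/6, 9/2), {-5/9, 1/13}))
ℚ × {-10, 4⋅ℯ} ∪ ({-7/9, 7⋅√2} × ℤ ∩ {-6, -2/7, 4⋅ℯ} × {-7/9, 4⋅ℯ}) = ℚ × {-10, 4⋅ℯ}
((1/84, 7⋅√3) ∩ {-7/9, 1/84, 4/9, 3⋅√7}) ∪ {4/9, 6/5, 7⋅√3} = {4/9, 6/5, 7⋅√3, 3⋅√7}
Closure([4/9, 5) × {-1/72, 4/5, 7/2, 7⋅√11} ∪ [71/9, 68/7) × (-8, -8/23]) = ({71/9, 68/7} × [-8, -8/23]) ∪ ([71/9, 68/7] × {-8, -8/23}) ∪ ([71/9, 68/7) × (-8, -8/23]) ∪ ([4/9, 5] × {-1/72, 4/5, 7/2, 7⋅√11})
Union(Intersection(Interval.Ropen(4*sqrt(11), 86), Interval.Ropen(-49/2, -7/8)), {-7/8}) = {-7/8}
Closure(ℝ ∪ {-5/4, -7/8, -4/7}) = ℝ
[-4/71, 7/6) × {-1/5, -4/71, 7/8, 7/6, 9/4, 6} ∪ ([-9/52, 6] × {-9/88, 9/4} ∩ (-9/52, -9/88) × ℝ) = ((-9/52, -9/88) × {-9/88, 9/4}) ∪ ([-4/71, 7/6) × {-1/5, -4/71, 7/8, 7/6, 9/4, 6})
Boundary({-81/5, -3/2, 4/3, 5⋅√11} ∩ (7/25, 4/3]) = {4/3}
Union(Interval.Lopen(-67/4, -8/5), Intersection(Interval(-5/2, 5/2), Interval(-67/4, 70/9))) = Interval.Lopen(-67/4, 5/2)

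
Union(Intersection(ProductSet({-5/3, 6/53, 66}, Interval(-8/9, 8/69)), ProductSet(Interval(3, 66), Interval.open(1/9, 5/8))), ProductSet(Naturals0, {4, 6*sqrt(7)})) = Union(ProductSet({66}, Interval.Lopen(1/9, 8/69)), ProductSet(Naturals0, {4, 6*sqrt(7)}))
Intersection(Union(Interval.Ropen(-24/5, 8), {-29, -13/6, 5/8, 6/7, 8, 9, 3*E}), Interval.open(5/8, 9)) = Union({3*E}, Interval.Lopen(5/8, 8))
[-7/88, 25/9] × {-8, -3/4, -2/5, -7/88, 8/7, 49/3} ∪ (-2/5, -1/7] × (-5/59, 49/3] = ((-2/5, -1/7] × (-5/59, 49/3]) ∪ ([-7/88, 25/9] × {-8, -3/4, -2/5, -7/88, 8/7, 49/3})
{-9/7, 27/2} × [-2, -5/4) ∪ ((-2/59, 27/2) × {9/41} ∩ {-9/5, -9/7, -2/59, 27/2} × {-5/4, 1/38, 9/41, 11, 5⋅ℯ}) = {-9/7, 27/2} × [-2, -5/4)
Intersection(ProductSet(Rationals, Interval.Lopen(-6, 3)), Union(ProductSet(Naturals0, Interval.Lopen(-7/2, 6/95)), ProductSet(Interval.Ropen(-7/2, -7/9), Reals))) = Union(ProductSet(Intersection(Interval.Ropen(-7/2, -7/9), Rationals), Interval.Lopen(-6, 3)), ProductSet(Naturals0, Interval.Lopen(-7/2, 6/95)))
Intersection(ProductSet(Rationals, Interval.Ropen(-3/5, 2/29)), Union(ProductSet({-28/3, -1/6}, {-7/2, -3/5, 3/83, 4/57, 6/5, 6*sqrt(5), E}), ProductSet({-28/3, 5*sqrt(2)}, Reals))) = Union(ProductSet({-28/3}, Interval.Ropen(-3/5, 2/29)), ProductSet({-28/3, -1/6}, {-3/5, 3/83}))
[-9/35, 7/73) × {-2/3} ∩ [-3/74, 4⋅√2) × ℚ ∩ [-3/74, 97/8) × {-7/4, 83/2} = ∅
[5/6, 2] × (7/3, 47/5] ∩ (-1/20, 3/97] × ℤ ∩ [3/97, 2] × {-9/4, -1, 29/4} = ∅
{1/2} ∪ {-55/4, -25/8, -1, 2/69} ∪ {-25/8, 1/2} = {-55/4, -25/8, -1, 2/69, 1/2}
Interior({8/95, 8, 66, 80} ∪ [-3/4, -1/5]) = (-3/4, -1/5)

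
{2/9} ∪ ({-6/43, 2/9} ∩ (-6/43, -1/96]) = {2/9}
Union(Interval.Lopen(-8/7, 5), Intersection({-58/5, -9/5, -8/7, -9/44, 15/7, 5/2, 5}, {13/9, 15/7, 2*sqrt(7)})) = Interval.Lopen(-8/7, 5)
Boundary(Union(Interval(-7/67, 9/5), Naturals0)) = Union(Complement(Naturals0, Interval.open(-7/67, 9/5)), {-7/67, 9/5})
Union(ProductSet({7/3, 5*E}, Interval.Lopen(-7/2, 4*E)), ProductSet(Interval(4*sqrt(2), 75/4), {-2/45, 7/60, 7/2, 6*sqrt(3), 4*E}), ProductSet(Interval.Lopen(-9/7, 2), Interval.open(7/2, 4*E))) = Union(ProductSet({7/3, 5*E}, Interval.Lopen(-7/2, 4*E)), ProductSet(Interval.Lopen(-9/7, 2), Interval.open(7/2, 4*E)), ProductSet(Interval(4*sqrt(2), 75/4), {-2/45, 7/60, 7/2, 6*sqrt(3), 4*E}))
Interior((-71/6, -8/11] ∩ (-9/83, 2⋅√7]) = ∅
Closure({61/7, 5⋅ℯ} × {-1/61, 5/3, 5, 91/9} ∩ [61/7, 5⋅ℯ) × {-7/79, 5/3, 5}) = {61/7} × {5/3, 5}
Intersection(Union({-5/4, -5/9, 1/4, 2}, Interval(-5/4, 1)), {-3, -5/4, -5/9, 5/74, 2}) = {-5/4, -5/9, 5/74, 2}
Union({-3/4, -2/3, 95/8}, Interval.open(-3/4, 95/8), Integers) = Union(Integers, Interval(-3/4, 95/8))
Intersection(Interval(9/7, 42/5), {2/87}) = EmptySet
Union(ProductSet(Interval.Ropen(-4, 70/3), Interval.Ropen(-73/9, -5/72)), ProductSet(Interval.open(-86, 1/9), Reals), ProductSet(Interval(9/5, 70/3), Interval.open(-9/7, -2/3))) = Union(ProductSet(Interval.open(-86, 1/9), Reals), ProductSet(Interval.Ropen(-4, 70/3), Interval.Ropen(-73/9, -5/72)), ProductSet(Interval(9/5, 70/3), Interval.open(-9/7, -2/3)))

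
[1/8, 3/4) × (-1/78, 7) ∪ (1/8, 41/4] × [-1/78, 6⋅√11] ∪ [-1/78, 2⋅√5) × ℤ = ([-1/78, 2⋅√5) × ℤ) ∪ ([1/8, 3/4) × (-1/78, 7)) ∪ ((1/8, 41/4] × [-1/78, 6⋅√11])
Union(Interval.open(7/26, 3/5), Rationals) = Union(Interval(7/26, 3/5), Rationals)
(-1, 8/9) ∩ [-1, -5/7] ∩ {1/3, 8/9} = ∅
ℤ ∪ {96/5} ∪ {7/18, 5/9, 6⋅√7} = ℤ ∪ {7/18, 5/9, 96/5, 6⋅√7}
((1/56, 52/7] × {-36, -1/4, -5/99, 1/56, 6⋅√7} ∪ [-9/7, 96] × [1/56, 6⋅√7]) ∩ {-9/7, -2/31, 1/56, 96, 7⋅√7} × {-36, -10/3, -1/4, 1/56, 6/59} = {-9/7, -2/31, 1/56, 96, 7⋅√7} × {1/56, 6/59}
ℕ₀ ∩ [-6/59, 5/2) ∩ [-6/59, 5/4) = {0, 1}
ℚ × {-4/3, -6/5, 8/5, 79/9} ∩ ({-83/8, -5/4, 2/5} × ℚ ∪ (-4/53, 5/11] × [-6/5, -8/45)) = ({-83/8, -5/4, 2/5} × {-4/3, -6/5, 8/5, 79/9}) ∪ ((ℚ ∩ (-4/53, 5/11]) × {-6/5})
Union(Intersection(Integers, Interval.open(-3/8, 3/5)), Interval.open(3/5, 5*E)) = Union(Interval.open(3/5, 5*E), Range(0, 1, 1))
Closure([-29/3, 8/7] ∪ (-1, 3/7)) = [-29/3, 8/7]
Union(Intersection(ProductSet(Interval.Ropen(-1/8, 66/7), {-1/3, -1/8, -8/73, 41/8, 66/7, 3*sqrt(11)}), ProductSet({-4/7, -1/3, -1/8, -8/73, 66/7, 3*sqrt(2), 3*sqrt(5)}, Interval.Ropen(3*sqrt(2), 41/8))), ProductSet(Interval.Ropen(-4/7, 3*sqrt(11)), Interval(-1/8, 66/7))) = ProductSet(Interval.Ropen(-4/7, 3*sqrt(11)), Interval(-1/8, 66/7))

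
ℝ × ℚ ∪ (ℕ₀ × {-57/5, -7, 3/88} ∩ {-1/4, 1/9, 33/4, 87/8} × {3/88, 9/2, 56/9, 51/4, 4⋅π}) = ℝ × ℚ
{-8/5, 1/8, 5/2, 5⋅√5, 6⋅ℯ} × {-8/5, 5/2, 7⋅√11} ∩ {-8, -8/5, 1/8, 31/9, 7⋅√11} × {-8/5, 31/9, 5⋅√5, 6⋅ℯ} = {-8/5, 1/8} × {-8/5}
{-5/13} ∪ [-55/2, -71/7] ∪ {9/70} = [-55/2, -71/7] ∪ {-5/13, 9/70}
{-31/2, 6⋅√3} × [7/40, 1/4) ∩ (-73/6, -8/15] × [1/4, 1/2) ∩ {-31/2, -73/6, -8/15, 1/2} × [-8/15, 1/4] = ∅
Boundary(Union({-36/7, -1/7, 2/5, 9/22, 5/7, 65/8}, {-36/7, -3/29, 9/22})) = {-36/7, -1/7, -3/29, 2/5, 9/22, 5/7, 65/8}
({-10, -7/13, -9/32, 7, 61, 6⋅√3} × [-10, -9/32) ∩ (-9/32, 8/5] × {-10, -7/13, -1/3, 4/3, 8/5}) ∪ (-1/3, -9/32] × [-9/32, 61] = (-1/3, -9/32] × [-9/32, 61]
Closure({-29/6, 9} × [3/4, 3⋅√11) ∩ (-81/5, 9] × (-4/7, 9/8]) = {-29/6, 9} × [3/4, 9/8]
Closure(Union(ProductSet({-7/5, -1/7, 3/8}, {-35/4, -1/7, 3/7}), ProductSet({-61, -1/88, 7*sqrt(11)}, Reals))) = Union(ProductSet({-61, -1/88, 7*sqrt(11)}, Reals), ProductSet({-7/5, -1/7, 3/8}, {-35/4, -1/7, 3/7}))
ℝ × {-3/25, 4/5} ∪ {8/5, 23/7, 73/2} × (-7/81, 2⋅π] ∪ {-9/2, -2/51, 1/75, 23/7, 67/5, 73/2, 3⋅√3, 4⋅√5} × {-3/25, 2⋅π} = (ℝ × {-3/25, 4/5}) ∪ ({8/5, 23/7, 73/2} × (-7/81, 2⋅π]) ∪ ({-9/2, -2/51, 1/75, 23/7, 67/5, 73/2, 3⋅√3, 4⋅√5} × {-3/25, 2⋅π})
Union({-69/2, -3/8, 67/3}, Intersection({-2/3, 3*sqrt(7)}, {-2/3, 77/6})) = {-69/2, -2/3, -3/8, 67/3}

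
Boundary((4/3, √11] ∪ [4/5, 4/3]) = {4/5, √11}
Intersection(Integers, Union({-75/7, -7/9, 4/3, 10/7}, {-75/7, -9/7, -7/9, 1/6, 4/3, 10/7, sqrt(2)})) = EmptySet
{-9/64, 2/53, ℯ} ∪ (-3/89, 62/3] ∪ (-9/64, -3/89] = [-9/64, 62/3]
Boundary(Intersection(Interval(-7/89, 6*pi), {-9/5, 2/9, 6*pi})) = {2/9, 6*pi}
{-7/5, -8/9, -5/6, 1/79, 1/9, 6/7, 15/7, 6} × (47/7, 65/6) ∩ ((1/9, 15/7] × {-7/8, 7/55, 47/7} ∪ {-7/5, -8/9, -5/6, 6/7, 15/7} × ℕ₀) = {-7/5, -8/9, -5/6, 6/7, 15/7} × {7, 8, 9, 10}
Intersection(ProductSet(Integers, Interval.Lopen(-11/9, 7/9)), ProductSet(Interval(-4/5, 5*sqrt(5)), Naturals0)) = ProductSet(Range(0, 12, 1), Range(0, 1, 1))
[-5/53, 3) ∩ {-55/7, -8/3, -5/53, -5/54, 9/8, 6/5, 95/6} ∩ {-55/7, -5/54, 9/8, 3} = {-5/54, 9/8}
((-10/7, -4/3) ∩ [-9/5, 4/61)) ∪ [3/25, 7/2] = (-10/7, -4/3) ∪ [3/25, 7/2]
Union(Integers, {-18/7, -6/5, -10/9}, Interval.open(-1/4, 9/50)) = Union({-18/7, -6/5, -10/9}, Integers, Interval.open(-1/4, 9/50))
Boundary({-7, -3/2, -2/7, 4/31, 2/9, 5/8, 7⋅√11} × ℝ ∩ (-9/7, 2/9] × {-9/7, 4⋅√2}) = {-2/7, 4/31, 2/9} × {-9/7, 4⋅√2}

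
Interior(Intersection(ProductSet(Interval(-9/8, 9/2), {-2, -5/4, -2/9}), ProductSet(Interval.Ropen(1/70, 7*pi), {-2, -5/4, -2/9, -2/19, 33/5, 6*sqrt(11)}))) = EmptySet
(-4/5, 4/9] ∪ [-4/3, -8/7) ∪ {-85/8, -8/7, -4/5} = {-85/8} ∪ [-4/3, -8/7] ∪ [-4/5, 4/9]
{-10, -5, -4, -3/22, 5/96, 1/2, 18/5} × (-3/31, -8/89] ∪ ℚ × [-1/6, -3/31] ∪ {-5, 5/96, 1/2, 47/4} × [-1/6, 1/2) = (ℚ × [-1/6, -3/31]) ∪ ({-5, 5/96, 1/2, 47/4} × [-1/6, 1/2)) ∪ ({-10, -5, -4, -3/22, 5/96, 1/2, 18/5} × (-3/31, -8/89])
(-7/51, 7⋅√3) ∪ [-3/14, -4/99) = [-3/14, 7⋅√3)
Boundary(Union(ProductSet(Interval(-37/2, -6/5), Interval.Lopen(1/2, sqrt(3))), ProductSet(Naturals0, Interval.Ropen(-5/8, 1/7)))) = Union(ProductSet({-37/2, -6/5}, Interval(1/2, sqrt(3))), ProductSet(Interval(-37/2, -6/5), {1/2, sqrt(3)}), ProductSet(Naturals0, Interval(-5/8, 1/7)))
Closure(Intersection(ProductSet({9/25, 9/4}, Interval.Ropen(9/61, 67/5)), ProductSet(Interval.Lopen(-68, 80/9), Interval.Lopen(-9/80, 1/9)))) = EmptySet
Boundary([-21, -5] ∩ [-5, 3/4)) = {-5}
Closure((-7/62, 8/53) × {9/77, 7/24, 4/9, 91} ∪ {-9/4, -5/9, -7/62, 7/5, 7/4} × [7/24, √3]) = ([-7/62, 8/53] × {9/77, 7/24, 4/9, 91}) ∪ ({-9/4, -5/9, -7/62, 7/5, 7/4} × [7/24, √3])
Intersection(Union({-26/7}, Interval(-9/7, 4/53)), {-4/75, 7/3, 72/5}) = {-4/75}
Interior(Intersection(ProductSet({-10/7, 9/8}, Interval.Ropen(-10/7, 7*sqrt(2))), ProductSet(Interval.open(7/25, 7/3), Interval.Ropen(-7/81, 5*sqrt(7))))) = EmptySet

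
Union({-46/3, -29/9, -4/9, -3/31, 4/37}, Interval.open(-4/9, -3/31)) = Union({-46/3, -29/9, 4/37}, Interval(-4/9, -3/31))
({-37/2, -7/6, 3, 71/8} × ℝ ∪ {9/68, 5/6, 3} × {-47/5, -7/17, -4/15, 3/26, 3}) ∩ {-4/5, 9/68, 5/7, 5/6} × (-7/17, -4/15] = {9/68, 5/6} × {-4/15}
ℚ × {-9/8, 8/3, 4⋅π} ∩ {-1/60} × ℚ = {-1/60} × {-9/8, 8/3}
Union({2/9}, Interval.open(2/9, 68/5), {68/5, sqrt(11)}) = Interval(2/9, 68/5)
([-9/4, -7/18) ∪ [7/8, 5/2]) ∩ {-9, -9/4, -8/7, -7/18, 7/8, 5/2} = {-9/4, -8/7, 7/8, 5/2}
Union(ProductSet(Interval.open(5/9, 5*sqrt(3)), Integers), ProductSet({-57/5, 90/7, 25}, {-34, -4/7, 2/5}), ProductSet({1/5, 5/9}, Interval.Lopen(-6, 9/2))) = Union(ProductSet({1/5, 5/9}, Interval.Lopen(-6, 9/2)), ProductSet({-57/5, 90/7, 25}, {-34, -4/7, 2/5}), ProductSet(Interval.open(5/9, 5*sqrt(3)), Integers))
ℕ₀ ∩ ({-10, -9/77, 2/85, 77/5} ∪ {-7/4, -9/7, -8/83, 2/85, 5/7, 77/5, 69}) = {69}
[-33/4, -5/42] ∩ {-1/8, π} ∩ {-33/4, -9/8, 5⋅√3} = ∅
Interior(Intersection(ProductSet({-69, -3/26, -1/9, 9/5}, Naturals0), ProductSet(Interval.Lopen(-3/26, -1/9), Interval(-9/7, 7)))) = EmptySet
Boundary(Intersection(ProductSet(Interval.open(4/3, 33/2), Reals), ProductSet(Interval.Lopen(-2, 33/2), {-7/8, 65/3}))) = ProductSet(Interval(4/3, 33/2), {-7/8, 65/3})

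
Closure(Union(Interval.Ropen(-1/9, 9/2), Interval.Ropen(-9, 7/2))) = Interval(-9, 9/2)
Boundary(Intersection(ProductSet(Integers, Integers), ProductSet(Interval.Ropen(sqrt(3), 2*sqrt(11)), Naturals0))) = ProductSet(Range(2, 7, 1), Naturals0)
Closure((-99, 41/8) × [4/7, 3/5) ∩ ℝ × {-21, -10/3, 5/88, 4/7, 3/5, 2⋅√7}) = [-99, 41/8] × {4/7}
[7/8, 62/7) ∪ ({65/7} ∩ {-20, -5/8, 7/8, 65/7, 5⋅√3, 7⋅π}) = [7/8, 62/7) ∪ {65/7}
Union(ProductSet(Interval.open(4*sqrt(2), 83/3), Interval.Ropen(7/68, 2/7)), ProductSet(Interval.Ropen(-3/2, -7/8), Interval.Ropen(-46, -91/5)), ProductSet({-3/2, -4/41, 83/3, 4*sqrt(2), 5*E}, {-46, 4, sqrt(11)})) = Union(ProductSet({-3/2, -4/41, 83/3, 4*sqrt(2), 5*E}, {-46, 4, sqrt(11)}), ProductSet(Interval.Ropen(-3/2, -7/8), Interval.Ropen(-46, -91/5)), ProductSet(Interval.open(4*sqrt(2), 83/3), Interval.Ropen(7/68, 2/7)))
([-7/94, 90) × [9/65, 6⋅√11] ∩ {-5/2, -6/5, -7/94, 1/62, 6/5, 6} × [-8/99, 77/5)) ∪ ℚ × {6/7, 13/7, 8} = (ℚ × {6/7, 13/7, 8}) ∪ ({-7/94, 1/62, 6/5, 6} × [9/65, 77/5))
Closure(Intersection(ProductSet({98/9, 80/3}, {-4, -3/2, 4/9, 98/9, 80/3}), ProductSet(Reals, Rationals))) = ProductSet({98/9, 80/3}, {-4, -3/2, 4/9, 98/9, 80/3})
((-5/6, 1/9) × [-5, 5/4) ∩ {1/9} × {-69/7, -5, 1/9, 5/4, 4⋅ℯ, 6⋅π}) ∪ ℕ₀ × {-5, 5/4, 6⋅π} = ℕ₀ × {-5, 5/4, 6⋅π}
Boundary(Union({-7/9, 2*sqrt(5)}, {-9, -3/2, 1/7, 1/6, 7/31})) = {-9, -3/2, -7/9, 1/7, 1/6, 7/31, 2*sqrt(5)}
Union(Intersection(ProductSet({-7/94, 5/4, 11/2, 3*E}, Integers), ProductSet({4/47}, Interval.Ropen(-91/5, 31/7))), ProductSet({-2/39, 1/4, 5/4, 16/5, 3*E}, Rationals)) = ProductSet({-2/39, 1/4, 5/4, 16/5, 3*E}, Rationals)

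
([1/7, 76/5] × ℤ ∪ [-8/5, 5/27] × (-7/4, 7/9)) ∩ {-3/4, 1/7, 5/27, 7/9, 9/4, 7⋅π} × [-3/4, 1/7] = ({-3/4, 1/7, 5/27} × [-3/4, 1/7]) ∪ ({1/7, 5/27, 7/9, 9/4} × {0})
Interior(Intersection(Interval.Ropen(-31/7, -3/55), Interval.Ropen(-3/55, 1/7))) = EmptySet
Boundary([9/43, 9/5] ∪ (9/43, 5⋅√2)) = {9/43, 5⋅√2}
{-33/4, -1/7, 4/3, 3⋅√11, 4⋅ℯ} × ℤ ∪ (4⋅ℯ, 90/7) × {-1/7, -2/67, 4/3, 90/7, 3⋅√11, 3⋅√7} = ({-33/4, -1/7, 4/3, 3⋅√11, 4⋅ℯ} × ℤ) ∪ ((4⋅ℯ, 90/7) × {-1/7, -2/67, 4/3, 90/7, 3⋅√11, 3⋅√7})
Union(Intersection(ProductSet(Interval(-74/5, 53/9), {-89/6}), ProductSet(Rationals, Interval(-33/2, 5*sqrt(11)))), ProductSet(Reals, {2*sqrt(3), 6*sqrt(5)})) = Union(ProductSet(Intersection(Interval(-74/5, 53/9), Rationals), {-89/6}), ProductSet(Reals, {2*sqrt(3), 6*sqrt(5)}))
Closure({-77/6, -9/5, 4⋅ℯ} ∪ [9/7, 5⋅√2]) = {-77/6, -9/5, 4⋅ℯ} ∪ [9/7, 5⋅√2]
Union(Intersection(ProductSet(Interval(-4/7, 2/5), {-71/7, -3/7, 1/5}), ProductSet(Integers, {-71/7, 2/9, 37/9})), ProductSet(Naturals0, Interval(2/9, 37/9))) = Union(ProductSet(Naturals0, Interval(2/9, 37/9)), ProductSet(Range(0, 1, 1), {-71/7}))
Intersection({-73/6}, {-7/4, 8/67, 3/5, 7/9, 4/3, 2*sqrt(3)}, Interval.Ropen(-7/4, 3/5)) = EmptySet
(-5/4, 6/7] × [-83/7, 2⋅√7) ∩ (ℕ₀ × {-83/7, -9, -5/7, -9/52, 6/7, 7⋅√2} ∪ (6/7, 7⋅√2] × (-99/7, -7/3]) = {0} × {-83/7, -9, -5/7, -9/52, 6/7}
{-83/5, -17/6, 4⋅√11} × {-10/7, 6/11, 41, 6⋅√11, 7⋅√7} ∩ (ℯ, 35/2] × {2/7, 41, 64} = {4⋅√11} × {41}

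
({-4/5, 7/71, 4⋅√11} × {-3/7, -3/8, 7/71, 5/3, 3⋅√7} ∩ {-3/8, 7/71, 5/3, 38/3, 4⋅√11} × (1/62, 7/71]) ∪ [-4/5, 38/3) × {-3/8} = ([-4/5, 38/3) × {-3/8}) ∪ ({7/71, 4⋅√11} × {7/71})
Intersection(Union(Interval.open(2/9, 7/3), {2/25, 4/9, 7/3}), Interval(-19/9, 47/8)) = Union({2/25}, Interval.Lopen(2/9, 7/3))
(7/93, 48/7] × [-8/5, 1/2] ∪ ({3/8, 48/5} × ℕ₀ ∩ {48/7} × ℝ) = (7/93, 48/7] × [-8/5, 1/2]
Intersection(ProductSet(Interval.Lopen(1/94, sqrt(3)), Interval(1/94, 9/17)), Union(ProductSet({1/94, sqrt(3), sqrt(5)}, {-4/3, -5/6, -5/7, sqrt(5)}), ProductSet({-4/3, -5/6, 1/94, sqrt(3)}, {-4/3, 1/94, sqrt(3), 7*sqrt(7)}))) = ProductSet({sqrt(3)}, {1/94})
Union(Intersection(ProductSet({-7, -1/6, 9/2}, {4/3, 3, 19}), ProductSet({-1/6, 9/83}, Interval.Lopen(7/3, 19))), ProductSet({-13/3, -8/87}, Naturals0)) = Union(ProductSet({-1/6}, {3, 19}), ProductSet({-13/3, -8/87}, Naturals0))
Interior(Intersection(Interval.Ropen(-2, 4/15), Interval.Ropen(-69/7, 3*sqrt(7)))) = Interval.open(-2, 4/15)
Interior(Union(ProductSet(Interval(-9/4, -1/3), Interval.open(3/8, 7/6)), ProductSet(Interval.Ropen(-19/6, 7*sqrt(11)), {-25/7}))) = ProductSet(Interval.open(-9/4, -1/3), Interval.open(3/8, 7/6))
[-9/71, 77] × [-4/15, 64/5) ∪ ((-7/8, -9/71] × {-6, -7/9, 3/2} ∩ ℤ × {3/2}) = [-9/71, 77] × [-4/15, 64/5)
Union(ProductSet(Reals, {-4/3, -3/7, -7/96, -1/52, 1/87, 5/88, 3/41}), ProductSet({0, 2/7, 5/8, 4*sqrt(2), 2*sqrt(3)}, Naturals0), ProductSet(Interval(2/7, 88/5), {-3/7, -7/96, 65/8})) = Union(ProductSet({0, 2/7, 5/8, 4*sqrt(2), 2*sqrt(3)}, Naturals0), ProductSet(Interval(2/7, 88/5), {-3/7, -7/96, 65/8}), ProductSet(Reals, {-4/3, -3/7, -7/96, -1/52, 1/87, 5/88, 3/41}))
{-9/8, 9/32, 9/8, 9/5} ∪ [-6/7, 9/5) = {-9/8} ∪ [-6/7, 9/5]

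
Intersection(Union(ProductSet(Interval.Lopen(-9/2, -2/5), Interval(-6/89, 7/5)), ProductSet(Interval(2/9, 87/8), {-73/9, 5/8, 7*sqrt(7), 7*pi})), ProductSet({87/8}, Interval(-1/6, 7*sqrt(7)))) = ProductSet({87/8}, {5/8, 7*sqrt(7)})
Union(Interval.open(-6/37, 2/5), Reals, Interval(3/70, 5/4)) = Interval(-oo, oo)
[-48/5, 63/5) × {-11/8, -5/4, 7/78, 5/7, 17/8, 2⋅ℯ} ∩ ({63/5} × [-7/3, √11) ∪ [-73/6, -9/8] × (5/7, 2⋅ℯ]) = [-48/5, -9/8] × {17/8, 2⋅ℯ}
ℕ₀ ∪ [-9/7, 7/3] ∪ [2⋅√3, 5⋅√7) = [-9/7, 7/3] ∪ ℕ₀ ∪ [2⋅√3, 5⋅√7)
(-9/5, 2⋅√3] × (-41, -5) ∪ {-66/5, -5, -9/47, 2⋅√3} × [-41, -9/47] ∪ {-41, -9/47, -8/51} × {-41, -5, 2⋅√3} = ({-41, -9/47, -8/51} × {-41, -5, 2⋅√3}) ∪ ({-66/5, -5, -9/47, 2⋅√3} × [-41, -9/47]) ∪ ((-9/5, 2⋅√3] × (-41, -5))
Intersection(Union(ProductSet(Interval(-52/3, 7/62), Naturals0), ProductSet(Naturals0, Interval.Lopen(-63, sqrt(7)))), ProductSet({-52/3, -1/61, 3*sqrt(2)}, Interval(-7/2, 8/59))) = ProductSet({-52/3, -1/61}, Range(0, 1, 1))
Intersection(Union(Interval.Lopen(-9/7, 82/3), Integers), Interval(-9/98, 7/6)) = Union(Interval(-9/98, 7/6), Range(0, 2, 1))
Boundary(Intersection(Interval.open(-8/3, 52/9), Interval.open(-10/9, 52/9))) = {-10/9, 52/9}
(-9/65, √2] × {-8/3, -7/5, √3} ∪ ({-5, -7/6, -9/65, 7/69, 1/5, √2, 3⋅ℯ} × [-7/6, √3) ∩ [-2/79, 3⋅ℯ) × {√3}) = (-9/65, √2] × {-8/3, -7/5, √3}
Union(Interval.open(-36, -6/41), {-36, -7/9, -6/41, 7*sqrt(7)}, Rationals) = Union({7*sqrt(7)}, Interval(-36, -6/41), Rationals)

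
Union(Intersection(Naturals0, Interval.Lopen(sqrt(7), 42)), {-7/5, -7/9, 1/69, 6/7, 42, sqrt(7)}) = Union({-7/5, -7/9, 1/69, 6/7, sqrt(7)}, Range(3, 43, 1))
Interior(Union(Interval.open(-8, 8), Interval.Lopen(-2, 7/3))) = Interval.open(-8, 8)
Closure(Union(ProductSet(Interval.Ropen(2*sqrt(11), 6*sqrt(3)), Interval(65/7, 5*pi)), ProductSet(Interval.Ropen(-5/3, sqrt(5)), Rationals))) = Union(ProductSet(Interval(-5/3, sqrt(5)), Interval(-oo, oo)), ProductSet(Interval.Ropen(-5/3, sqrt(5)), Rationals), ProductSet(Interval(2*sqrt(11), 6*sqrt(3)), Interval(65/7, 5*pi)))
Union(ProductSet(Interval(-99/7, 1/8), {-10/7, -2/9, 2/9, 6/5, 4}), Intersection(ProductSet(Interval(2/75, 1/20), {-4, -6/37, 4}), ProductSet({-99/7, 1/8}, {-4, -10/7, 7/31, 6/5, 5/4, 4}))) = ProductSet(Interval(-99/7, 1/8), {-10/7, -2/9, 2/9, 6/5, 4})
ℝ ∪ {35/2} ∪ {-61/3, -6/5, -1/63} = ℝ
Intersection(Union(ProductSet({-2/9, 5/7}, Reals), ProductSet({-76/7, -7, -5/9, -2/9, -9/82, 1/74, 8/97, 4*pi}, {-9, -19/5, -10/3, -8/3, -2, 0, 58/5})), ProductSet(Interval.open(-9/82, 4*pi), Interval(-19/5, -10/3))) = Union(ProductSet({5/7}, Interval(-19/5, -10/3)), ProductSet({1/74, 8/97}, {-19/5, -10/3}))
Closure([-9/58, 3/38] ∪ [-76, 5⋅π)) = [-76, 5⋅π]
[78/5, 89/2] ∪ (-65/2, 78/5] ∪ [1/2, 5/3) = (-65/2, 89/2]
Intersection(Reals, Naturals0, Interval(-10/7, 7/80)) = Range(0, 1, 1)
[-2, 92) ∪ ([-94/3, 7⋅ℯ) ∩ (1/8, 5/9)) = [-2, 92)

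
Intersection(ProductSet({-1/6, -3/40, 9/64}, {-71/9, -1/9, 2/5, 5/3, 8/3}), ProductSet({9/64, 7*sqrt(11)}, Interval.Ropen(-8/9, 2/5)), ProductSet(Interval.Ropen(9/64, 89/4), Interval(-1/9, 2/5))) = ProductSet({9/64}, {-1/9})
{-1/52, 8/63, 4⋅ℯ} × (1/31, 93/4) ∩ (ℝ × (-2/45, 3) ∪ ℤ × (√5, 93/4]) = {-1/52, 8/63, 4⋅ℯ} × (1/31, 3)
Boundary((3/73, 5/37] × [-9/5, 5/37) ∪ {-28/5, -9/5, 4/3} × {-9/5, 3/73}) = ({-28/5, -9/5, 4/3} × {-9/5, 3/73}) ∪ ({3/73, 5/37} × [-9/5, 5/37]) ∪ ([3/73, 5/37] × {-9/5, 5/37})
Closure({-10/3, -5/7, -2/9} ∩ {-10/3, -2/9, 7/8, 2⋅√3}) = {-10/3, -2/9}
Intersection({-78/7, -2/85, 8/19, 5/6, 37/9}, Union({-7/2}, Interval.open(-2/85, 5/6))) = {8/19}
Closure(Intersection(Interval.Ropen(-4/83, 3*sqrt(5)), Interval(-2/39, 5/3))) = Interval(-4/83, 5/3)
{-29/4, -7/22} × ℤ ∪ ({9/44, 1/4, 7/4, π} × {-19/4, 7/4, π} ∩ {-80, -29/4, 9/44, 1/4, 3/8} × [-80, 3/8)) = ({-29/4, -7/22} × ℤ) ∪ ({9/44, 1/4} × {-19/4})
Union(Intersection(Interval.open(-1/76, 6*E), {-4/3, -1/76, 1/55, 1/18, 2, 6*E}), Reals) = Reals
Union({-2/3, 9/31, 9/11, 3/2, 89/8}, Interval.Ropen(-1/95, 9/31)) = Union({-2/3, 9/11, 3/2, 89/8}, Interval(-1/95, 9/31))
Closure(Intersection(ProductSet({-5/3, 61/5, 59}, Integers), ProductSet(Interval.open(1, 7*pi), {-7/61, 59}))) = ProductSet({61/5}, {59})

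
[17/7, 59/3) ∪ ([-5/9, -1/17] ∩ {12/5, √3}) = [17/7, 59/3)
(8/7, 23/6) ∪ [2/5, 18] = [2/5, 18]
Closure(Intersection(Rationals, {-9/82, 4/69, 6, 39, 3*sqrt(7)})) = {-9/82, 4/69, 6, 39}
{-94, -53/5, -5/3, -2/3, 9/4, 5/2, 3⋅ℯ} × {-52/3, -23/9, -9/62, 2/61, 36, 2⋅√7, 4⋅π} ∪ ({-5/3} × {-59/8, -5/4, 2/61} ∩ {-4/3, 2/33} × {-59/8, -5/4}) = {-94, -53/5, -5/3, -2/3, 9/4, 5/2, 3⋅ℯ} × {-52/3, -23/9, -9/62, 2/61, 36, 2⋅√7, 4⋅π}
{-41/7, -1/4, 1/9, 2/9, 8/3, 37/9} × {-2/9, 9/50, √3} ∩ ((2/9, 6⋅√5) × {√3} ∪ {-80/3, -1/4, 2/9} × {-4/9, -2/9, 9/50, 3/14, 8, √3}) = ({8/3, 37/9} × {√3}) ∪ ({-1/4, 2/9} × {-2/9, 9/50, √3})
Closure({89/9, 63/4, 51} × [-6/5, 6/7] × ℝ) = {89/9, 63/4, 51} × [-6/5, 6/7] × ℝ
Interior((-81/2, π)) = (-81/2, π)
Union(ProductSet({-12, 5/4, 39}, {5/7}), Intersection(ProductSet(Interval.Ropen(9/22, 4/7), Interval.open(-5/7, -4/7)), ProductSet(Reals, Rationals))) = Union(ProductSet({-12, 5/4, 39}, {5/7}), ProductSet(Interval.Ropen(9/22, 4/7), Intersection(Interval.open(-5/7, -4/7), Rationals)))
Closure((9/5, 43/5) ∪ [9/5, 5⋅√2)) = [9/5, 43/5]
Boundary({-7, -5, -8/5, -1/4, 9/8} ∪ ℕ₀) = {-7, -5, -8/5, -1/4, 9/8} ∪ ℕ₀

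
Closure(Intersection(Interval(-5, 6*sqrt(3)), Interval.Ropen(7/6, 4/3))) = Interval(7/6, 4/3)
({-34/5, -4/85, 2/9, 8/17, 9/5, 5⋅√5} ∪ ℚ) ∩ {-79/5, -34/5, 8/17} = {-79/5, -34/5, 8/17}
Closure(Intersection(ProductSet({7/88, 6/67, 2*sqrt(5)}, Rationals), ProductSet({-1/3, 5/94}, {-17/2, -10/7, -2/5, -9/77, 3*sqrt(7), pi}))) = EmptySet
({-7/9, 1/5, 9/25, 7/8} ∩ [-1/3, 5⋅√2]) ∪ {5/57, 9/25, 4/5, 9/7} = {5/57, 1/5, 9/25, 4/5, 7/8, 9/7}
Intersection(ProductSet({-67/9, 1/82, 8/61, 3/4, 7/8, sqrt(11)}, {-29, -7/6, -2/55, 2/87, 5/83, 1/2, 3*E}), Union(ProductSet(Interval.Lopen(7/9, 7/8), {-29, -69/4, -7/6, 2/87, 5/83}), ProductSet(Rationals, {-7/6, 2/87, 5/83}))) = Union(ProductSet({7/8}, {-29, -7/6, 2/87, 5/83}), ProductSet({-67/9, 1/82, 8/61, 3/4, 7/8}, {-7/6, 2/87, 5/83}))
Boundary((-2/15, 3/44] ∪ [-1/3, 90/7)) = {-1/3, 90/7}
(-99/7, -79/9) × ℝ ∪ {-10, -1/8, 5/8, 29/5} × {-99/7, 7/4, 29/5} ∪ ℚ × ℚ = (ℚ × ℚ) ∪ ((-99/7, -79/9) × ℝ)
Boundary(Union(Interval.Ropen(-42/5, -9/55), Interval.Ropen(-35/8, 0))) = {-42/5, 0}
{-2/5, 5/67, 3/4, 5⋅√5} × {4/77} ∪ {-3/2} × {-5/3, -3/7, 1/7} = ({-3/2} × {-5/3, -3/7, 1/7}) ∪ ({-2/5, 5/67, 3/4, 5⋅√5} × {4/77})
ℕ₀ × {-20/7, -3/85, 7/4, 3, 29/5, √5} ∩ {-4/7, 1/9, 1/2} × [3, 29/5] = ∅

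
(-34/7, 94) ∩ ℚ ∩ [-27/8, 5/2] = ℚ ∩ [-27/8, 5/2]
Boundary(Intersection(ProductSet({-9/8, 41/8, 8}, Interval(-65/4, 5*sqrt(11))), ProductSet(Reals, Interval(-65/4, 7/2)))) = ProductSet({-9/8, 41/8, 8}, Interval(-65/4, 7/2))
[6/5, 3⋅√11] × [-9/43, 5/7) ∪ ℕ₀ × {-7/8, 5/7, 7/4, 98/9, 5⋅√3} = (ℕ₀ × {-7/8, 5/7, 7/4, 98/9, 5⋅√3}) ∪ ([6/5, 3⋅√11] × [-9/43, 5/7))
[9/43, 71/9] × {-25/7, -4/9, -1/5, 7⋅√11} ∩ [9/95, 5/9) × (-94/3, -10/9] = [9/43, 5/9) × {-25/7}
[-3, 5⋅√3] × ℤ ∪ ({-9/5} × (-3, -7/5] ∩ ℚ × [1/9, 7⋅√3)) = [-3, 5⋅√3] × ℤ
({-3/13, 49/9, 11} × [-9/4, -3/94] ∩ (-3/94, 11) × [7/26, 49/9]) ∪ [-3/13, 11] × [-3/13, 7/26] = [-3/13, 11] × [-3/13, 7/26]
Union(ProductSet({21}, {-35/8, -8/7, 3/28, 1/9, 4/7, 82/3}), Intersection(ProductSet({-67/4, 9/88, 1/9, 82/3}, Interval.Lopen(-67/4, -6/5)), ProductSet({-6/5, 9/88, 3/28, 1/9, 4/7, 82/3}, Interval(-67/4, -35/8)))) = Union(ProductSet({21}, {-35/8, -8/7, 3/28, 1/9, 4/7, 82/3}), ProductSet({9/88, 1/9, 82/3}, Interval.Lopen(-67/4, -35/8)))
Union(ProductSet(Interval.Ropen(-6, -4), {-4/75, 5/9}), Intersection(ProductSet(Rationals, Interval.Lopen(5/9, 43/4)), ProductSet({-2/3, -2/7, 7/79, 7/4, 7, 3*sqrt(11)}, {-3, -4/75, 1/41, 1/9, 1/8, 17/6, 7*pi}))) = Union(ProductSet({-2/3, -2/7, 7/79, 7/4, 7}, {17/6}), ProductSet(Interval.Ropen(-6, -4), {-4/75, 5/9}))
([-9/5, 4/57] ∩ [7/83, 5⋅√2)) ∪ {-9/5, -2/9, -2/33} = {-9/5, -2/9, -2/33}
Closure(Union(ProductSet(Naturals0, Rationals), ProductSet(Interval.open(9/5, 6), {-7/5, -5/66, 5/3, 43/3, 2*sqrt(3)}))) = Union(ProductSet(Interval(9/5, 6), {-7/5, -5/66, 5/3, 43/3, 2*sqrt(3)}), ProductSet(Naturals0, Reals))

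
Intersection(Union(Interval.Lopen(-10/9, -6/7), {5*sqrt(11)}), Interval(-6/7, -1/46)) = {-6/7}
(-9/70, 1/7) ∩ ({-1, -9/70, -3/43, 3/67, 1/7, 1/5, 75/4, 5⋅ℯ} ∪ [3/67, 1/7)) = {-3/43} ∪ [3/67, 1/7)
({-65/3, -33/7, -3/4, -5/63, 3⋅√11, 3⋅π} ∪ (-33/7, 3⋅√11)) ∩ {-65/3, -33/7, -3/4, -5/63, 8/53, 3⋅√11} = {-65/3, -33/7, -3/4, -5/63, 8/53, 3⋅√11}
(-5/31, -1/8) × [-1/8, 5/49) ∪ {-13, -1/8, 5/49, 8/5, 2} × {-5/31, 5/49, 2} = ({-13, -1/8, 5/49, 8/5, 2} × {-5/31, 5/49, 2}) ∪ ((-5/31, -1/8) × [-1/8, 5/49))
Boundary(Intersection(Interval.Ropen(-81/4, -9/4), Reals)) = {-81/4, -9/4}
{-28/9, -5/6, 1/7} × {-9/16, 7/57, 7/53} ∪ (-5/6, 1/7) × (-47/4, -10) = ({-28/9, -5/6, 1/7} × {-9/16, 7/57, 7/53}) ∪ ((-5/6, 1/7) × (-47/4, -10))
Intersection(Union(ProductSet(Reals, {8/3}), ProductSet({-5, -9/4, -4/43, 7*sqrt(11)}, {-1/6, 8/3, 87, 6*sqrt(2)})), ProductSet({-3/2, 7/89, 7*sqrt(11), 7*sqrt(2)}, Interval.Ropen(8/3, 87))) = Union(ProductSet({7*sqrt(11)}, {8/3, 6*sqrt(2)}), ProductSet({-3/2, 7/89, 7*sqrt(11), 7*sqrt(2)}, {8/3}))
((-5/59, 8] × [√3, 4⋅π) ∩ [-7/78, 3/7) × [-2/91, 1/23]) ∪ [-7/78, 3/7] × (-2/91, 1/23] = [-7/78, 3/7] × (-2/91, 1/23]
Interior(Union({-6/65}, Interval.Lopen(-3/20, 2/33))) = Interval.open(-3/20, 2/33)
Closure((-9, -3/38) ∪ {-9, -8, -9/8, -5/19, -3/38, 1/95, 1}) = [-9, -3/38] ∪ {1/95, 1}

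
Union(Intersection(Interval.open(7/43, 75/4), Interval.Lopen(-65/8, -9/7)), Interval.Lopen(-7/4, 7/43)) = Interval.Lopen(-7/4, 7/43)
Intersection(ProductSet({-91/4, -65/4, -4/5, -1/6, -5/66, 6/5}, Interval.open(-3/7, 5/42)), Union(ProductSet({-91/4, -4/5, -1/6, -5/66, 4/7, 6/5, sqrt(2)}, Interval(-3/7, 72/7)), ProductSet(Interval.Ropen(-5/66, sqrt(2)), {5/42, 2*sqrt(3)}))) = ProductSet({-91/4, -4/5, -1/6, -5/66, 6/5}, Interval.open(-3/7, 5/42))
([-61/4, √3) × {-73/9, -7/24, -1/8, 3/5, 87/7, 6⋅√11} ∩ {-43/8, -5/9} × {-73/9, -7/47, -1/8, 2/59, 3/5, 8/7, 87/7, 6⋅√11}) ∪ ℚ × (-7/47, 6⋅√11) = (ℚ × (-7/47, 6⋅√11)) ∪ ({-43/8, -5/9} × {-73/9, -1/8, 3/5, 87/7, 6⋅√11})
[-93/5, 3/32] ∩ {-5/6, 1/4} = {-5/6}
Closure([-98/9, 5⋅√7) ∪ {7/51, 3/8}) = [-98/9, 5⋅√7]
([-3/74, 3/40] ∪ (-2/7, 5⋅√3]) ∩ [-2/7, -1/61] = (-2/7, -1/61]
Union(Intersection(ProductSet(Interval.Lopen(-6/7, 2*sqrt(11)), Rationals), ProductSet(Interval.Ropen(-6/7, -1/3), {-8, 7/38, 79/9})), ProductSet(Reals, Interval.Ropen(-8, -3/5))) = Union(ProductSet(Interval.open(-6/7, -1/3), {-8, 7/38, 79/9}), ProductSet(Reals, Interval.Ropen(-8, -3/5)))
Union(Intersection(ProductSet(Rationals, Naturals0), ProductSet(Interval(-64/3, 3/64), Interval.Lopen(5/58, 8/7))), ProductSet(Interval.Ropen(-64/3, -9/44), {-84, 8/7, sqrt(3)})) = Union(ProductSet(Intersection(Interval(-64/3, 3/64), Rationals), Range(1, 2, 1)), ProductSet(Interval.Ropen(-64/3, -9/44), {-84, 8/7, sqrt(3)}))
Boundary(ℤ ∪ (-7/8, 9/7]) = {-7/8, 9/7} ∪ (ℤ \ (-7/8, 9/7))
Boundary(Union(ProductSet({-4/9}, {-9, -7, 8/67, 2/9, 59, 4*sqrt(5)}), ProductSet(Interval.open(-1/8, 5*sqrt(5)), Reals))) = Union(ProductSet({-4/9}, {-9, -7, 8/67, 2/9, 59, 4*sqrt(5)}), ProductSet({-1/8, 5*sqrt(5)}, Reals))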